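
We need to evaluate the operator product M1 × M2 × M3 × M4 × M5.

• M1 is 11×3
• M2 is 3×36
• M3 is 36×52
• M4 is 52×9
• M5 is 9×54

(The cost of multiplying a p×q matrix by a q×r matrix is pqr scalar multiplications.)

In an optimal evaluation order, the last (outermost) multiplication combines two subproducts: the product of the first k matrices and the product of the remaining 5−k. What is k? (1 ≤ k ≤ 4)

Adjacent pairs: M1M2 = 11·3·36 = 1188; M2M3 = 3·36·52 = 5616; M3M4 = 36·52·9 = 16848; M4M5 = 52·9·54 = 25272.
Length 3: M1..M3: k=1: 0+5616+11·3·52=7332; k=2: 1188+0+11·36·52=21780 → min 7332 | M2..M4: k=2: 0+16848+3·36·9=17820; k=3: 5616+0+3·52·9=7020 → min 7020 | M3..M5: k=3: 0+25272+36·52·54=126360; k=4: 16848+0+36·9·54=34344 → min 34344.
Length 4: M1..M4: k=1: 0+7020+11·3·9=7317; k=2: 1188+16848+11·36·9=21600; k=3: 7332+0+11·52·9=12480 → min 7317 | M2..M5: k=2: 0+34344+3·36·54=40176; k=3: 5616+25272+3·52·54=39312; k=4: 7020+0+3·9·54=8478 → min 8478.
Top-level splits: k=1: (M1..M1)·(M2..M5) → 0+8478+11·3·54 = 10260; k=2: (M1..M2)·(M3..M5) → 1188+34344+11·36·54 = 56916; k=3: (M1..M3)·(M4..M5) → 7332+25272+11·52·54 = 63492; k=4: (M1..M4)·(M5..M5) → 7317+0+11·9·54 = 12663.
Best split is after M1, i.e. k = 1.

1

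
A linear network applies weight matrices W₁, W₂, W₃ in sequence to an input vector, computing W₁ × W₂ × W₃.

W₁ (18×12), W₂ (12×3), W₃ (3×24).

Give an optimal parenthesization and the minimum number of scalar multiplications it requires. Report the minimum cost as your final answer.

(W₁ × (W₂ × W₃)): cost 6048.
((W₁ × W₂) × W₃): cost 1944.
Optimal: ((W₁ × W₂) × W₃) with cost 1944.

1944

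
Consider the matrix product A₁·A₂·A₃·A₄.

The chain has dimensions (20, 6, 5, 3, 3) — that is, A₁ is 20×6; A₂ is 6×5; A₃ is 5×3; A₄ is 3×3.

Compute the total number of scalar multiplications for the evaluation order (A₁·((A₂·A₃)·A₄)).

504

(A₂·A₃): 6×5 by 5×3 → 6×3, cost 6·5·3 = 90
((A₂·A₃)·A₄): 6×3 by 3×3 → 6×3, cost 6·3·3 = 54; cumulative 144
(A₁·((A₂·A₃)·A₄)): 20×6 by 6×3 → 20×3, cost 20·6·3 = 360; cumulative 504
Total: 504 scalar multiplications.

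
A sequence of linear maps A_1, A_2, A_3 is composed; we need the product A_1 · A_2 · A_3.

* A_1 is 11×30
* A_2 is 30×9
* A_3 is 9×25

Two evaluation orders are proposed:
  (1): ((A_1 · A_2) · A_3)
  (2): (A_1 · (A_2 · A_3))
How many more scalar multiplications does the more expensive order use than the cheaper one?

Order (1) = ((A_1 · A_2) · A_3): (A_1 · A_2): 11×30 by 30×9 → 11×9, cost 11·30·9 = 2970; ((A_1 · A_2) · A_3): 11×9 by 9×25 → 11×25, cost 11·9·25 = 2475; cumulative 5445. Total 5445.
Order (2) = (A_1 · (A_2 · A_3)): (A_2 · A_3): 30×9 by 9×25 → 30×25, cost 30·9·25 = 6750; (A_1 · (A_2 · A_3)): 11×30 by 30×25 → 11×25, cost 11·30·25 = 8250; cumulative 15000. Total 15000.
Difference: |5445 − 15000| = 9555.

9555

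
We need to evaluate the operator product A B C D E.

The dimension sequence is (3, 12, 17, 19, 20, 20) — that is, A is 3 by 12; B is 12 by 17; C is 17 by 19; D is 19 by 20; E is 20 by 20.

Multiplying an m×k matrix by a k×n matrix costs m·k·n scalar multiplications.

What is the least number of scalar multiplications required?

3921

Adjacent pairs: AB = 3·12·17 = 612; BC = 12·17·19 = 3876; CD = 17·19·20 = 6460; DE = 19·20·20 = 7600.
Length 3: A..C: k=1: 0+3876+3·12·19=4560; k=2: 612+0+3·17·19=1581 → min 1581 | B..D: k=2: 0+6460+12·17·20=10540; k=3: 3876+0+12·19·20=8436 → min 8436 | C..E: k=3: 0+7600+17·19·20=14060; k=4: 6460+0+17·20·20=13260 → min 13260.
Length 4: A..D: k=1: 0+8436+3·12·20=9156; k=2: 612+6460+3·17·20=8092; k=3: 1581+0+3·19·20=2721 → min 2721 | B..E: k=2: 0+13260+12·17·20=17340; k=3: 3876+7600+12·19·20=16036; k=4: 8436+0+12·20·20=13236 → min 13236.
Length 5: A..E: k=1: 0+13236+3·12·20=13956; k=2: 612+13260+3·17·20=14892; k=3: 1581+7600+3·19·20=10321; k=4: 2721+0+3·20·20=3921 → min 3921.
Optimal order: ((((A B) C) D) E) with cost 3921.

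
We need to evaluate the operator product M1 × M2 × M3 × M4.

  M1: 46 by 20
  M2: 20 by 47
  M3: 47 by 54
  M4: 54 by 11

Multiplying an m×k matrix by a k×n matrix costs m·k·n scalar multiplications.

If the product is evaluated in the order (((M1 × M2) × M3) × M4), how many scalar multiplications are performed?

(M1 × M2): 46×20 by 20×47 → 46×47, cost 46·20·47 = 43240
((M1 × M2) × M3): 46×47 by 47×54 → 46×54, cost 46·47·54 = 116748; cumulative 159988
(((M1 × M2) × M3) × M4): 46×54 by 54×11 → 46×11, cost 46·54·11 = 27324; cumulative 187312
Total: 187312 scalar multiplications.

187312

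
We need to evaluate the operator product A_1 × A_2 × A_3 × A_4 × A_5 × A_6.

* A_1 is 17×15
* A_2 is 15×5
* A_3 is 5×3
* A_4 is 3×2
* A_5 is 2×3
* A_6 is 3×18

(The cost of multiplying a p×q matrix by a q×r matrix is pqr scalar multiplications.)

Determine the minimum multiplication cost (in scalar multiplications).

Adjacent pairs: A_1A_2 = 17·15·5 = 1275; A_2A_3 = 15·5·3 = 225; A_3A_4 = 5·3·2 = 30; A_4A_5 = 3·2·3 = 18; A_5A_6 = 2·3·18 = 108.
Length 3: A_1..A_3: k=1: 0+225+17·15·3=990; k=2: 1275+0+17·5·3=1530 → min 990 | A_2..A_4: k=2: 0+30+15·5·2=180; k=3: 225+0+15·3·2=315 → min 180 | A_3..A_5: k=3: 0+18+5·3·3=63; k=4: 30+0+5·2·3=60 → min 60 | A_4..A_6: k=4: 0+108+3·2·18=216; k=5: 18+0+3·3·18=180 → min 180.
Length 4: A_1..A_4: k=1: 0+180+17·15·2=690; k=2: 1275+30+17·5·2=1475; k=3: 990+0+17·3·2=1092 → min 690 | A_2..A_5: k=2: 0+60+15·5·3=285; k=3: 225+18+15·3·3=378; k=4: 180+0+15·2·3=270 → min 270 | A_3..A_6: k=3: 0+180+5·3·18=450; k=4: 30+108+5·2·18=318; k=5: 60+0+5·3·18=330 → min 318.
Length 5: A_1..A_5: k=1: 0+270+17·15·3=1035; k=2: 1275+60+17·5·3=1590; k=3: 990+18+17·3·3=1161; k=4: 690+0+17·2·3=792 → min 792 | A_2..A_6: k=2: 0+318+15·5·18=1668; k=3: 225+180+15·3·18=1215; k=4: 180+108+15·2·18=828; k=5: 270+0+15·3·18=1080 → min 828.
Length 6: A_1..A_6: k=1: 0+828+17·15·18=5418; k=2: 1275+318+17·5·18=3123; k=3: 990+180+17·3·18=2088; k=4: 690+108+17·2·18=1410; k=5: 792+0+17·3·18=1710 → min 1410.
Optimal order: ((A_1 × (A_2 × (A_3 × A_4))) × (A_5 × A_6)) with cost 1410.

1410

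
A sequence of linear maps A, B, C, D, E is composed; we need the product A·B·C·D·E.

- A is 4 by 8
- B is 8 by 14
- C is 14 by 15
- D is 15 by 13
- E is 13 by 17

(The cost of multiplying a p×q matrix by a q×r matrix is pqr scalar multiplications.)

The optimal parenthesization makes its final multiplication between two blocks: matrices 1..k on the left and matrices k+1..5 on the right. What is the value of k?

4

Adjacent pairs: AB = 4·8·14 = 448; BC = 8·14·15 = 1680; CD = 14·15·13 = 2730; DE = 15·13·17 = 3315.
Length 3: A..C: k=1: 0+1680+4·8·15=2160; k=2: 448+0+4·14·15=1288 → min 1288 | B..D: k=2: 0+2730+8·14·13=4186; k=3: 1680+0+8·15·13=3240 → min 3240 | C..E: k=3: 0+3315+14·15·17=6885; k=4: 2730+0+14·13·17=5824 → min 5824.
Length 4: A..D: k=1: 0+3240+4·8·13=3656; k=2: 448+2730+4·14·13=3906; k=3: 1288+0+4·15·13=2068 → min 2068 | B..E: k=2: 0+5824+8·14·17=7728; k=3: 1680+3315+8·15·17=7035; k=4: 3240+0+8·13·17=5008 → min 5008.
Top-level splits: k=1: (A..A)·(B..E) → 0+5008+4·8·17 = 5552; k=2: (A..B)·(C..E) → 448+5824+4·14·17 = 7224; k=3: (A..C)·(D..E) → 1288+3315+4·15·17 = 5623; k=4: (A..D)·(E..E) → 2068+0+4·13·17 = 2952.
Best split is after D, i.e. k = 4.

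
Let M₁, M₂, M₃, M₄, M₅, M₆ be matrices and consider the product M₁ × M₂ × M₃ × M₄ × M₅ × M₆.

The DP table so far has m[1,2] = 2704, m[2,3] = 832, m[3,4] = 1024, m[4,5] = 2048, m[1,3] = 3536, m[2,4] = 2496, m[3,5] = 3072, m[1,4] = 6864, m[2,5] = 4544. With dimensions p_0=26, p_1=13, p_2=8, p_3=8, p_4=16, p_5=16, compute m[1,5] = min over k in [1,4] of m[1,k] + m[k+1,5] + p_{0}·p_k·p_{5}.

m[1,5] = min over k∈[1,4] of m[1,k]+m[k+1,5]+p_{0}·p_k·p_{5}.
k=1: 0 + 4544 + 26·13·16 = 9952; k=2: 2704 + 3072 + 26·8·16 = 9104; k=3: 3536 + 2048 + 26·8·16 = 8912; k=4: 6864 + 0 + 26·16·16 = 13520.
Minimum: 8912 at k=3.

8912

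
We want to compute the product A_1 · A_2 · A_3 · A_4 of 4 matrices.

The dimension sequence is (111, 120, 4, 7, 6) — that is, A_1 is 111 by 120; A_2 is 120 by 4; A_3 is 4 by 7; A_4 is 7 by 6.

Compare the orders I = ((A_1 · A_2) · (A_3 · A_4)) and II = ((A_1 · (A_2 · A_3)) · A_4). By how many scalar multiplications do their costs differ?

Order I = ((A_1 · A_2) · (A_3 · A_4)): (A_1 · A_2): 111×120 by 120×4 → 111×4, cost 111·120·4 = 53280; (A_3 · A_4): 4×7 by 7×6 → 4×6, cost 4·7·6 = 168; ((A_1 · A_2) · (A_3 · A_4)): 111×4 by 4×6 → 111×6, cost 111·4·6 = 2664; cumulative 56112. Total 56112.
Order II = ((A_1 · (A_2 · A_3)) · A_4): (A_2 · A_3): 120×4 by 4×7 → 120×7, cost 120·4·7 = 3360; (A_1 · (A_2 · A_3)): 111×120 by 120×7 → 111×7, cost 111·120·7 = 93240; cumulative 96600; ((A_1 · (A_2 · A_3)) · A_4): 111×7 by 7×6 → 111×6, cost 111·7·6 = 4662; cumulative 101262. Total 101262.
Difference: |56112 − 101262| = 45150.

45150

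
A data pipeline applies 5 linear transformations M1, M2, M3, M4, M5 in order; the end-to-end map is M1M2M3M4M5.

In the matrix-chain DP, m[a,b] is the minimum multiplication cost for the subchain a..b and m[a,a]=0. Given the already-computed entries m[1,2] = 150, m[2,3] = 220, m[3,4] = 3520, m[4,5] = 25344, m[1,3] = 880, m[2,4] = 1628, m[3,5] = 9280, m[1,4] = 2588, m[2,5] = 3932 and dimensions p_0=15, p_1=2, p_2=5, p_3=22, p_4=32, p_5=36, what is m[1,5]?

m[1,5] = min over k∈[1,4] of m[1,k]+m[k+1,5]+p_{0}·p_k·p_{5}.
k=1: 0 + 3932 + 15·2·36 = 5012; k=2: 150 + 9280 + 15·5·36 = 12130; k=3: 880 + 25344 + 15·22·36 = 38104; k=4: 2588 + 0 + 15·32·36 = 19868.
Minimum: 5012 at k=1.

5012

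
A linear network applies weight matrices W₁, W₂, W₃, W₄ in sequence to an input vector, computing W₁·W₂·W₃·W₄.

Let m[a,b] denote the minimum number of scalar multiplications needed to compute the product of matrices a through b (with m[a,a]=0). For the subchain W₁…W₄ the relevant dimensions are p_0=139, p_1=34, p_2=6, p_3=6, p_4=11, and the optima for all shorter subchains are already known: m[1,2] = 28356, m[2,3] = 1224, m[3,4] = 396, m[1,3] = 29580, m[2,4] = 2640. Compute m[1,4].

37926

m[1,4] = min over k∈[1,3] of m[1,k]+m[k+1,4]+p_{0}·p_k·p_{4}.
k=1: 0 + 2640 + 139·34·11 = 54626; k=2: 28356 + 396 + 139·6·11 = 37926; k=3: 29580 + 0 + 139·6·11 = 38754.
Minimum: 37926 at k=2.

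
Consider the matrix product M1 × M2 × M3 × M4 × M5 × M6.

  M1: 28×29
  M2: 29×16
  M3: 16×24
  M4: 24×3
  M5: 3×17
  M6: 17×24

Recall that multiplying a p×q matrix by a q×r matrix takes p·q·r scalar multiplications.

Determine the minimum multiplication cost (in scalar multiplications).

Adjacent pairs: M1M2 = 28·29·16 = 12992; M2M3 = 29·16·24 = 11136; M3M4 = 16·24·3 = 1152; M4M5 = 24·3·17 = 1224; M5M6 = 3·17·24 = 1224.
Length 3: M1..M3: k=1: 0+11136+28·29·24=30624; k=2: 12992+0+28·16·24=23744 → min 23744 | M2..M4: k=2: 0+1152+29·16·3=2544; k=3: 11136+0+29·24·3=13224 → min 2544 | M3..M5: k=3: 0+1224+16·24·17=7752; k=4: 1152+0+16·3·17=1968 → min 1968 | M4..M6: k=4: 0+1224+24·3·24=2952; k=5: 1224+0+24·17·24=11016 → min 2952.
Length 4: M1..M4: k=1: 0+2544+28·29·3=4980; k=2: 12992+1152+28·16·3=15488; k=3: 23744+0+28·24·3=25760 → min 4980 | M2..M5: k=2: 0+1968+29·16·17=9856; k=3: 11136+1224+29·24·17=24192; k=4: 2544+0+29·3·17=4023 → min 4023 | M3..M6: k=3: 0+2952+16·24·24=12168; k=4: 1152+1224+16·3·24=3528; k=5: 1968+0+16·17·24=8496 → min 3528.
Length 5: M1..M5: k=1: 0+4023+28·29·17=17827; k=2: 12992+1968+28·16·17=22576; k=3: 23744+1224+28·24·17=36392; k=4: 4980+0+28·3·17=6408 → min 6408 | M2..M6: k=2: 0+3528+29·16·24=14664; k=3: 11136+2952+29·24·24=30792; k=4: 2544+1224+29·3·24=5856; k=5: 4023+0+29·17·24=15855 → min 5856.
Length 6: M1..M6: k=1: 0+5856+28·29·24=25344; k=2: 12992+3528+28·16·24=27272; k=3: 23744+2952+28·24·24=42824; k=4: 4980+1224+28·3·24=8220; k=5: 6408+0+28·17·24=17832 → min 8220.
Optimal order: ((M1 × (M2 × (M3 × M4))) × (M5 × M6)) with cost 8220.

8220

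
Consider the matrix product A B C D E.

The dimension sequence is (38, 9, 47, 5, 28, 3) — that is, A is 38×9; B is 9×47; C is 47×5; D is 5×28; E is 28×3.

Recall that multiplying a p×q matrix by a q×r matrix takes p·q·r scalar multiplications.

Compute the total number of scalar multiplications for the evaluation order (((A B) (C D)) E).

75854

(A B): 38×9 by 9×47 → 38×47, cost 38·9·47 = 16074
(C D): 47×5 by 5×28 → 47×28, cost 47·5·28 = 6580
((A B) (C D)): 38×47 by 47×28 → 38×28, cost 38·47·28 = 50008; cumulative 72662
(((A B) (C D)) E): 38×28 by 28×3 → 38×3, cost 38·28·3 = 3192; cumulative 75854
Total: 75854 scalar multiplications.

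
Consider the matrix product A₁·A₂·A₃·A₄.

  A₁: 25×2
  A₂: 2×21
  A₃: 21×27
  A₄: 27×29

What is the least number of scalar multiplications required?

Adjacent pairs: A₁A₂ = 25·2·21 = 1050; A₂A₃ = 2·21·27 = 1134; A₃A₄ = 21·27·29 = 16443.
Length 3: A₁..A₃: k=1: 0+1134+25·2·27=2484; k=2: 1050+0+25·21·27=15225 → min 2484 | A₂..A₄: k=2: 0+16443+2·21·29=17661; k=3: 1134+0+2·27·29=2700 → min 2700.
Length 4: A₁..A₄: k=1: 0+2700+25·2·29=4150; k=2: 1050+16443+25·21·29=32718; k=3: 2484+0+25·27·29=22059 → min 4150.
Optimal order: (A₁·((A₂·A₃)·A₄)) with cost 4150.

4150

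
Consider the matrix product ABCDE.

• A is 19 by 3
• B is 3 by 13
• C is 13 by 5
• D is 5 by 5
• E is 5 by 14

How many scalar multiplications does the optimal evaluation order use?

1278

Adjacent pairs: AB = 19·3·13 = 741; BC = 3·13·5 = 195; CD = 13·5·5 = 325; DE = 5·5·14 = 350.
Length 3: A..C: k=1: 0+195+19·3·5=480; k=2: 741+0+19·13·5=1976 → min 480 | B..D: k=2: 0+325+3·13·5=520; k=3: 195+0+3·5·5=270 → min 270 | C..E: k=3: 0+350+13·5·14=1260; k=4: 325+0+13·5·14=1235 → min 1235.
Length 4: A..D: k=1: 0+270+19·3·5=555; k=2: 741+325+19·13·5=2301; k=3: 480+0+19·5·5=955 → min 555 | B..E: k=2: 0+1235+3·13·14=1781; k=3: 195+350+3·5·14=755; k=4: 270+0+3·5·14=480 → min 480.
Length 5: A..E: k=1: 0+480+19·3·14=1278; k=2: 741+1235+19·13·14=5434; k=3: 480+350+19·5·14=2160; k=4: 555+0+19·5·14=1885 → min 1278.
Optimal order: (A(((BC)D)E)) with cost 1278.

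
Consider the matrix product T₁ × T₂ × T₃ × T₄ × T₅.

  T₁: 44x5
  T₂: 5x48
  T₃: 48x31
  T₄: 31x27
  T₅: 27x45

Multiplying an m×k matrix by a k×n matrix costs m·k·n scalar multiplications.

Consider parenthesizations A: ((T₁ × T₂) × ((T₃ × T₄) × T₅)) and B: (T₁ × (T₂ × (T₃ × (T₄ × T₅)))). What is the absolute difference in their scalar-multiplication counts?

Order A = ((T₁ × T₂) × ((T₃ × T₄) × T₅)): (T₁ × T₂): 44×5 by 5×48 → 44×48, cost 44·5·48 = 10560; (T₃ × T₄): 48×31 by 31×27 → 48×27, cost 48·31·27 = 40176; ((T₃ × T₄) × T₅): 48×27 by 27×45 → 48×45, cost 48·27·45 = 58320; cumulative 98496; ((T₁ × T₂) × ((T₃ × T₄) × T₅)): 44×48 by 48×45 → 44×45, cost 44·48·45 = 95040; cumulative 204096. Total 204096.
Order B = (T₁ × (T₂ × (T₃ × (T₄ × T₅)))): (T₄ × T₅): 31×27 by 27×45 → 31×45, cost 31·27·45 = 37665; (T₃ × (T₄ × T₅)): 48×31 by 31×45 → 48×45, cost 48·31·45 = 66960; cumulative 104625; (T₂ × (T₃ × (T₄ × T₅))): 5×48 by 48×45 → 5×45, cost 5·48·45 = 10800; cumulative 115425; (T₁ × (T₂ × (T₃ × (T₄ × T₅)))): 44×5 by 5×45 → 44×45, cost 44·5·45 = 9900; cumulative 125325. Total 125325.
Difference: |204096 − 125325| = 78771.

78771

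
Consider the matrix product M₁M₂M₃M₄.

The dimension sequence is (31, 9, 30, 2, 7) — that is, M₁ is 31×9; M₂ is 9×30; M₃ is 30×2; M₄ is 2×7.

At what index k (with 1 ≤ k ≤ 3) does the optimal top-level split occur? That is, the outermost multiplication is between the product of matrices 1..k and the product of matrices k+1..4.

Adjacent pairs: M₁M₂ = 31·9·30 = 8370; M₂M₃ = 9·30·2 = 540; M₃M₄ = 30·2·7 = 420.
Length 3: M₁..M₃: k=1: 0+540+31·9·2=1098; k=2: 8370+0+31·30·2=10230 → min 1098 | M₂..M₄: k=2: 0+420+9·30·7=2310; k=3: 540+0+9·2·7=666 → min 666.
Top-level splits: k=1: (M₁..M₁)·(M₂..M₄) → 0+666+31·9·7 = 2619; k=2: (M₁..M₂)·(M₃..M₄) → 8370+420+31·30·7 = 15300; k=3: (M₁..M₃)·(M₄..M₄) → 1098+0+31·2·7 = 1532.
Best split is after M₃, i.e. k = 3.

3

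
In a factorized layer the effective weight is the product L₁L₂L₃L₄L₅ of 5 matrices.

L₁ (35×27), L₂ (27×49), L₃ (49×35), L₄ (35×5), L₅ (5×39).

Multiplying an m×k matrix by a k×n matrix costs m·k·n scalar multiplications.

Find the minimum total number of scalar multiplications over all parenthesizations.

26740

Adjacent pairs: L₁L₂ = 35·27·49 = 46305; L₂L₃ = 27·49·35 = 46305; L₃L₄ = 49·35·5 = 8575; L₄L₅ = 35·5·39 = 6825.
Length 3: L₁..L₃: k=1: 0+46305+35·27·35=79380; k=2: 46305+0+35·49·35=106330 → min 79380 | L₂..L₄: k=2: 0+8575+27·49·5=15190; k=3: 46305+0+27·35·5=51030 → min 15190 | L₃..L₅: k=3: 0+6825+49·35·39=73710; k=4: 8575+0+49·5·39=18130 → min 18130.
Length 4: L₁..L₄: k=1: 0+15190+35·27·5=19915; k=2: 46305+8575+35·49·5=63455; k=3: 79380+0+35·35·5=85505 → min 19915 | L₂..L₅: k=2: 0+18130+27·49·39=69727; k=3: 46305+6825+27·35·39=89985; k=4: 15190+0+27·5·39=20455 → min 20455.
Length 5: L₁..L₅: k=1: 0+20455+35·27·39=57310; k=2: 46305+18130+35·49·39=131320; k=3: 79380+6825+35·35·39=133980; k=4: 19915+0+35·5·39=26740 → min 26740.
Optimal order: ((L₁(L₂(L₃L₄)))L₅) with cost 26740.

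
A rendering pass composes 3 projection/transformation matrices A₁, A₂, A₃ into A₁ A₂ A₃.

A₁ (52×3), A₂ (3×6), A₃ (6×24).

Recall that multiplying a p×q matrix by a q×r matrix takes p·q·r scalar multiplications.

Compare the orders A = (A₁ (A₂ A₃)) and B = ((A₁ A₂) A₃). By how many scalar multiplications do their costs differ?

4248

Order A = (A₁ (A₂ A₃)): (A₂ A₃): 3×6 by 6×24 → 3×24, cost 3·6·24 = 432; (A₁ (A₂ A₃)): 52×3 by 3×24 → 52×24, cost 52·3·24 = 3744; cumulative 4176. Total 4176.
Order B = ((A₁ A₂) A₃): (A₁ A₂): 52×3 by 3×6 → 52×6, cost 52·3·6 = 936; ((A₁ A₂) A₃): 52×6 by 6×24 → 52×24, cost 52·6·24 = 7488; cumulative 8424. Total 8424.
Difference: |4176 − 8424| = 4248.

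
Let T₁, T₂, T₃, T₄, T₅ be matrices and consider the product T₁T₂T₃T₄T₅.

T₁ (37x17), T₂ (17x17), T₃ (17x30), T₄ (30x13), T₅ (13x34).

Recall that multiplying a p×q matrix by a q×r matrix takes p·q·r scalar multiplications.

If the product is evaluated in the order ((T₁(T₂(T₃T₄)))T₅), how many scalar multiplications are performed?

34918

(T₃T₄): 17×30 by 30×13 → 17×13, cost 17·30·13 = 6630
(T₂(T₃T₄)): 17×17 by 17×13 → 17×13, cost 17·17·13 = 3757; cumulative 10387
(T₁(T₂(T₃T₄))): 37×17 by 17×13 → 37×13, cost 37·17·13 = 8177; cumulative 18564
((T₁(T₂(T₃T₄)))T₅): 37×13 by 13×34 → 37×34, cost 37·13·34 = 16354; cumulative 34918
Total: 34918 scalar multiplications.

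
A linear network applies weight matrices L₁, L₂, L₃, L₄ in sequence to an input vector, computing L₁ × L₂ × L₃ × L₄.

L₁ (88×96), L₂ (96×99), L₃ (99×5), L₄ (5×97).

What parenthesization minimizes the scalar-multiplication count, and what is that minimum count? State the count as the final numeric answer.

Adjacent pairs: L₁L₂ = 88·96·99 = 836352; L₂L₃ = 96·99·5 = 47520; L₃L₄ = 99·5·97 = 48015.
Length 3: L₁..L₃: k=1: 0+47520+88·96·5=89760; k=2: 836352+0+88·99·5=879912 → min 89760 | L₂..L₄: k=2: 0+48015+96·99·97=969903; k=3: 47520+0+96·5·97=94080 → min 94080.
Length 4: L₁..L₄: k=1: 0+94080+88·96·97=913536; k=2: 836352+48015+88·99·97=1729431; k=3: 89760+0+88·5·97=132440 → min 132440.
Optimal parenthesization: ((L₁ × (L₂ × L₃)) × L₄) with cost 132440.

132440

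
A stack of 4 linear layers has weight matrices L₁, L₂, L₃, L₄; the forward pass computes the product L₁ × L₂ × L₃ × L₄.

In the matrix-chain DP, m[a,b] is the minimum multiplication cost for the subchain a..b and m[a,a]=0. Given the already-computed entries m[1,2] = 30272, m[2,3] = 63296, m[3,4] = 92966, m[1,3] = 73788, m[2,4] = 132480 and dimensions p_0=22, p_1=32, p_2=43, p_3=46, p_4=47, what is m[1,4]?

m[1,4] = min over k∈[1,3] of m[1,k]+m[k+1,4]+p_{0}·p_k·p_{4}.
k=1: 0 + 132480 + 22·32·47 = 165568; k=2: 30272 + 92966 + 22·43·47 = 167700; k=3: 73788 + 0 + 22·46·47 = 121352.
Minimum: 121352 at k=3.

121352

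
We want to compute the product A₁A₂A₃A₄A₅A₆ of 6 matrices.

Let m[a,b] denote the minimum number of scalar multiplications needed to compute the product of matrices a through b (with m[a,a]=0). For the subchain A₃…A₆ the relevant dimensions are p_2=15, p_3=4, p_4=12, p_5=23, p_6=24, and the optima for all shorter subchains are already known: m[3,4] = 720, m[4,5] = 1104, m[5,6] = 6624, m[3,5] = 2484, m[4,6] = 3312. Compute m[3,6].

m[3,6] = min over k∈[3,5] of m[3,k]+m[k+1,6]+p_{2}·p_k·p_{6}.
k=3: 0 + 3312 + 15·4·24 = 4752; k=4: 720 + 6624 + 15·12·24 = 11664; k=5: 2484 + 0 + 15·23·24 = 10764.
Minimum: 4752 at k=3.

4752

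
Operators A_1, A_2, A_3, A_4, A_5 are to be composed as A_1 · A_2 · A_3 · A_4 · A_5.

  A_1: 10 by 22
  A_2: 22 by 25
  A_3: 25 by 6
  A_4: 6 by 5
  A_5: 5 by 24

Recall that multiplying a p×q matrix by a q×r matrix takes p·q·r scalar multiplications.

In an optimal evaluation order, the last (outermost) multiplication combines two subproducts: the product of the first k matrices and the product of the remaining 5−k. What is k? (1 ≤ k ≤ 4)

4

Adjacent pairs: A_1A_2 = 10·22·25 = 5500; A_2A_3 = 22·25·6 = 3300; A_3A_4 = 25·6·5 = 750; A_4A_5 = 6·5·24 = 720.
Length 3: A_1..A_3: k=1: 0+3300+10·22·6=4620; k=2: 5500+0+10·25·6=7000 → min 4620 | A_2..A_4: k=2: 0+750+22·25·5=3500; k=3: 3300+0+22·6·5=3960 → min 3500 | A_3..A_5: k=3: 0+720+25·6·24=4320; k=4: 750+0+25·5·24=3750 → min 3750.
Length 4: A_1..A_4: k=1: 0+3500+10·22·5=4600; k=2: 5500+750+10·25·5=7500; k=3: 4620+0+10·6·5=4920 → min 4600 | A_2..A_5: k=2: 0+3750+22·25·24=16950; k=3: 3300+720+22·6·24=7188; k=4: 3500+0+22·5·24=6140 → min 6140.
Top-level splits: k=1: (A_1..A_1)·(A_2..A_5) → 0+6140+10·22·24 = 11420; k=2: (A_1..A_2)·(A_3..A_5) → 5500+3750+10·25·24 = 15250; k=3: (A_1..A_3)·(A_4..A_5) → 4620+720+10·6·24 = 6780; k=4: (A_1..A_4)·(A_5..A_5) → 4600+0+10·5·24 = 5800.
Best split is after A_4, i.e. k = 4.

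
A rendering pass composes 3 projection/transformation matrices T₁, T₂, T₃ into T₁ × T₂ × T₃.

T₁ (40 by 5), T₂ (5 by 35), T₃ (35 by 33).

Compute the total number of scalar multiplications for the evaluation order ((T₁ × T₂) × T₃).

(T₁ × T₂): 40×5 by 5×35 → 40×35, cost 40·5·35 = 7000
((T₁ × T₂) × T₃): 40×35 by 35×33 → 40×33, cost 40·35·33 = 46200; cumulative 53200
Total: 53200 scalar multiplications.

53200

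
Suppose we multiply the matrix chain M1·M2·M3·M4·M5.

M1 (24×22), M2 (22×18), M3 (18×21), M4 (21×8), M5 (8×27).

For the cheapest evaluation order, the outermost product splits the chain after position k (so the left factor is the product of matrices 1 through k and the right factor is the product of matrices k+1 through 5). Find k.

Adjacent pairs: M1M2 = 24·22·18 = 9504; M2M3 = 22·18·21 = 8316; M3M4 = 18·21·8 = 3024; M4M5 = 21·8·27 = 4536.
Length 3: M1..M3: k=1: 0+8316+24·22·21=19404; k=2: 9504+0+24·18·21=18576 → min 18576 | M2..M4: k=2: 0+3024+22·18·8=6192; k=3: 8316+0+22·21·8=12012 → min 6192 | M3..M5: k=3: 0+4536+18·21·27=14742; k=4: 3024+0+18·8·27=6912 → min 6912.
Length 4: M1..M4: k=1: 0+6192+24·22·8=10416; k=2: 9504+3024+24·18·8=15984; k=3: 18576+0+24·21·8=22608 → min 10416 | M2..M5: k=2: 0+6912+22·18·27=17604; k=3: 8316+4536+22·21·27=25326; k=4: 6192+0+22·8·27=10944 → min 10944.
Top-level splits: k=1: (M1..M1)·(M2..M5) → 0+10944+24·22·27 = 25200; k=2: (M1..M2)·(M3..M5) → 9504+6912+24·18·27 = 28080; k=3: (M1..M3)·(M4..M5) → 18576+4536+24·21·27 = 36720; k=4: (M1..M4)·(M5..M5) → 10416+0+24·8·27 = 15600.
Best split is after M4, i.e. k = 4.

4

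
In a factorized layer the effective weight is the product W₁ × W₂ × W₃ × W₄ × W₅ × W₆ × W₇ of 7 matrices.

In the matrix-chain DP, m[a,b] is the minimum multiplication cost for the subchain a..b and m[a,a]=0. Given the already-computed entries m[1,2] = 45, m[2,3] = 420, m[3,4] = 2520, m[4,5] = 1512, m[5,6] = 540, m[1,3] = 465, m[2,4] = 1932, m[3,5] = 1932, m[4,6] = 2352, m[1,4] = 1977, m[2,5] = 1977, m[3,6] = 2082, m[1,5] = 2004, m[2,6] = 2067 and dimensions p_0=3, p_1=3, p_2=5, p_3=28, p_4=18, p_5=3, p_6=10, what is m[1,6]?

m[1,6] = min over k∈[1,5] of m[1,k]+m[k+1,6]+p_{0}·p_k·p_{6}.
k=1: 0 + 2067 + 3·3·10 = 2157; k=2: 45 + 2082 + 3·5·10 = 2277; k=3: 465 + 2352 + 3·28·10 = 3657; k=4: 1977 + 540 + 3·18·10 = 3057; k=5: 2004 + 0 + 3·3·10 = 2094.
Minimum: 2094 at k=5.

2094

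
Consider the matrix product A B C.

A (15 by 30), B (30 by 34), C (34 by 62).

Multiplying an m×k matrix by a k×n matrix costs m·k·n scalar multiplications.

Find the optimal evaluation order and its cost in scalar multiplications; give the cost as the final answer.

(A (B C)): cost 91140.
((A B) C): cost 46920.
Optimal: ((A B) C) with cost 46920.

46920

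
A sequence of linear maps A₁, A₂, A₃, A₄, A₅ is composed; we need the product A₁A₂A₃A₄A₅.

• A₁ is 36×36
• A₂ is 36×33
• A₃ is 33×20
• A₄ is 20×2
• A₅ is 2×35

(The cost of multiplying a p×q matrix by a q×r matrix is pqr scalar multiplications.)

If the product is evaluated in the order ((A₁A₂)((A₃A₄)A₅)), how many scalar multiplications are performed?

87978

(A₁A₂): 36×36 by 36×33 → 36×33, cost 36·36·33 = 42768
(A₃A₄): 33×20 by 20×2 → 33×2, cost 33·20·2 = 1320
((A₃A₄)A₅): 33×2 by 2×35 → 33×35, cost 33·2·35 = 2310; cumulative 3630
((A₁A₂)((A₃A₄)A₅)): 36×33 by 33×35 → 36×35, cost 36·33·35 = 41580; cumulative 87978
Total: 87978 scalar multiplications.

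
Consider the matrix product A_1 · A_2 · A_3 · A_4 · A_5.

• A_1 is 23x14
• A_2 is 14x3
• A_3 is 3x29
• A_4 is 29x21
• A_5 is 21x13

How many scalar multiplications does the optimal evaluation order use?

4509

Adjacent pairs: A_1A_2 = 23·14·3 = 966; A_2A_3 = 14·3·29 = 1218; A_3A_4 = 3·29·21 = 1827; A_4A_5 = 29·21·13 = 7917.
Length 3: A_1..A_3: k=1: 0+1218+23·14·29=10556; k=2: 966+0+23·3·29=2967 → min 2967 | A_2..A_4: k=2: 0+1827+14·3·21=2709; k=3: 1218+0+14·29·21=9744 → min 2709 | A_3..A_5: k=3: 0+7917+3·29·13=9048; k=4: 1827+0+3·21·13=2646 → min 2646.
Length 4: A_1..A_4: k=1: 0+2709+23·14·21=9471; k=2: 966+1827+23·3·21=4242; k=3: 2967+0+23·29·21=16974 → min 4242 | A_2..A_5: k=2: 0+2646+14·3·13=3192; k=3: 1218+7917+14·29·13=14413; k=4: 2709+0+14·21·13=6531 → min 3192.
Length 5: A_1..A_5: k=1: 0+3192+23·14·13=7378; k=2: 966+2646+23·3·13=4509; k=3: 2967+7917+23·29·13=19555; k=4: 4242+0+23·21·13=10521 → min 4509.
Optimal order: ((A_1 · A_2) · ((A_3 · A_4) · A_5)) with cost 4509.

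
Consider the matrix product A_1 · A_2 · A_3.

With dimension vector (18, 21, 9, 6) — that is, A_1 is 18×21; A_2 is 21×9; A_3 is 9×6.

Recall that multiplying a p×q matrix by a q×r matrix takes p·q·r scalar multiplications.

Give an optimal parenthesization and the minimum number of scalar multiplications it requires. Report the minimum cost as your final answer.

(A_1 · (A_2 · A_3)): cost 3402.
((A_1 · A_2) · A_3): cost 4374.
Optimal: (A_1 · (A_2 · A_3)) with cost 3402.

3402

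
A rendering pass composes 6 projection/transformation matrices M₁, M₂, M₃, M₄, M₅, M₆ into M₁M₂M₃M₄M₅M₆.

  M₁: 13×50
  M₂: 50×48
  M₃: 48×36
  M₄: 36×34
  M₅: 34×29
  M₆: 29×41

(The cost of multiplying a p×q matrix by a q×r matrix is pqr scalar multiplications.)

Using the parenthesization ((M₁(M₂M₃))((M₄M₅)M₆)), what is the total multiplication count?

(M₂M₃): 50×48 by 48×36 → 50×36, cost 50·48·36 = 86400
(M₁(M₂M₃)): 13×50 by 50×36 → 13×36, cost 13·50·36 = 23400; cumulative 109800
(M₄M₅): 36×34 by 34×29 → 36×29, cost 36·34·29 = 35496
((M₄M₅)M₆): 36×29 by 29×41 → 36×41, cost 36·29·41 = 42804; cumulative 78300
((M₁(M₂M₃))((M₄M₅)M₆)): 13×36 by 36×41 → 13×41, cost 13·36·41 = 19188; cumulative 207288
Total: 207288 scalar multiplications.

207288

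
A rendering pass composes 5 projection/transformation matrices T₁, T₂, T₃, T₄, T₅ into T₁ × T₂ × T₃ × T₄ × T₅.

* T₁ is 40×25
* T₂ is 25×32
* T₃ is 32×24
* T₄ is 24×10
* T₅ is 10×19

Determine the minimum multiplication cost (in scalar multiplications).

Adjacent pairs: T₁T₂ = 40·25·32 = 32000; T₂T₃ = 25·32·24 = 19200; T₃T₄ = 32·24·10 = 7680; T₄T₅ = 24·10·19 = 4560.
Length 3: T₁..T₃: k=1: 0+19200+40·25·24=43200; k=2: 32000+0+40·32·24=62720 → min 43200 | T₂..T₄: k=2: 0+7680+25·32·10=15680; k=3: 19200+0+25·24·10=25200 → min 15680 | T₃..T₅: k=3: 0+4560+32·24·19=19152; k=4: 7680+0+32·10·19=13760 → min 13760.
Length 4: T₁..T₄: k=1: 0+15680+40·25·10=25680; k=2: 32000+7680+40·32·10=52480; k=3: 43200+0+40·24·10=52800 → min 25680 | T₂..T₅: k=2: 0+13760+25·32·19=28960; k=3: 19200+4560+25·24·19=35160; k=4: 15680+0+25·10·19=20430 → min 20430.
Length 5: T₁..T₅: k=1: 0+20430+40·25·19=39430; k=2: 32000+13760+40·32·19=70080; k=3: 43200+4560+40·24·19=66000; k=4: 25680+0+40·10·19=33280 → min 33280.
Optimal order: ((T₁ × (T₂ × (T₃ × T₄))) × T₅) with cost 33280.

33280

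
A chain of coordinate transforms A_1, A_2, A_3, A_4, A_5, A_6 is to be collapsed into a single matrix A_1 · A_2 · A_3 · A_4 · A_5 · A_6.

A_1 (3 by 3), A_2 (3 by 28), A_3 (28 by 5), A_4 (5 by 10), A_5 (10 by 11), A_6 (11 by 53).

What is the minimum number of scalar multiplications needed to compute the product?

Adjacent pairs: A_1A_2 = 3·3·28 = 252; A_2A_3 = 3·28·5 = 420; A_3A_4 = 28·5·10 = 1400; A_4A_5 = 5·10·11 = 550; A_5A_6 = 10·11·53 = 5830.
Length 3: A_1..A_3: k=1: 0+420+3·3·5=465; k=2: 252+0+3·28·5=672 → min 465 | A_2..A_4: k=2: 0+1400+3·28·10=2240; k=3: 420+0+3·5·10=570 → min 570 | A_3..A_5: k=3: 0+550+28·5·11=2090; k=4: 1400+0+28·10·11=4480 → min 2090 | A_4..A_6: k=4: 0+5830+5·10·53=8480; k=5: 550+0+5·11·53=3465 → min 3465.
Length 4: A_1..A_4: k=1: 0+570+3·3·10=660; k=2: 252+1400+3·28·10=2492; k=3: 465+0+3·5·10=615 → min 615 | A_2..A_5: k=2: 0+2090+3·28·11=3014; k=3: 420+550+3·5·11=1135; k=4: 570+0+3·10·11=900 → min 900 | A_3..A_6: k=3: 0+3465+28·5·53=10885; k=4: 1400+5830+28·10·53=22070; k=5: 2090+0+28·11·53=18414 → min 10885.
Length 5: A_1..A_5: k=1: 0+900+3·3·11=999; k=2: 252+2090+3·28·11=3266; k=3: 465+550+3·5·11=1180; k=4: 615+0+3·10·11=945 → min 945 | A_2..A_6: k=2: 0+10885+3·28·53=15337; k=3: 420+3465+3·5·53=4680; k=4: 570+5830+3·10·53=7990; k=5: 900+0+3·11·53=2649 → min 2649.
Length 6: A_1..A_6: k=1: 0+2649+3·3·53=3126; k=2: 252+10885+3·28·53=15589; k=3: 465+3465+3·5·53=4725; k=4: 615+5830+3·10·53=8035; k=5: 945+0+3·11·53=2694 → min 2694.
Optimal order: ((((A_1 · (A_2 · A_3)) · A_4) · A_5) · A_6) with cost 2694.

2694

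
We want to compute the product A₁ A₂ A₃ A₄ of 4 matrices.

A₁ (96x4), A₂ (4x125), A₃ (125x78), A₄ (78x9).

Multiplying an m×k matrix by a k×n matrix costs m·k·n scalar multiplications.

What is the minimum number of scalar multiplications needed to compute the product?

Adjacent pairs: A₁A₂ = 96·4·125 = 48000; A₂A₃ = 4·125·78 = 39000; A₃A₄ = 125·78·9 = 87750.
Length 3: A₁..A₃: k=1: 0+39000+96·4·78=68952; k=2: 48000+0+96·125·78=984000 → min 68952 | A₂..A₄: k=2: 0+87750+4·125·9=92250; k=3: 39000+0+4·78·9=41808 → min 41808.
Length 4: A₁..A₄: k=1: 0+41808+96·4·9=45264; k=2: 48000+87750+96·125·9=243750; k=3: 68952+0+96·78·9=136344 → min 45264.
Optimal order: (A₁ ((A₂ A₃) A₄)) with cost 45264.

45264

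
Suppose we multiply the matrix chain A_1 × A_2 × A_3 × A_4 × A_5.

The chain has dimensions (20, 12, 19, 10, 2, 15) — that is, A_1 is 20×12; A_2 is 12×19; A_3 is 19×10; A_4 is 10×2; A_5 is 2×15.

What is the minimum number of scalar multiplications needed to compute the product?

Adjacent pairs: A_1A_2 = 20·12·19 = 4560; A_2A_3 = 12·19·10 = 2280; A_3A_4 = 19·10·2 = 380; A_4A_5 = 10·2·15 = 300.
Length 3: A_1..A_3: k=1: 0+2280+20·12·10=4680; k=2: 4560+0+20·19·10=8360 → min 4680 | A_2..A_4: k=2: 0+380+12·19·2=836; k=3: 2280+0+12·10·2=2520 → min 836 | A_3..A_5: k=3: 0+300+19·10·15=3150; k=4: 380+0+19·2·15=950 → min 950.
Length 4: A_1..A_4: k=1: 0+836+20·12·2=1316; k=2: 4560+380+20·19·2=5700; k=3: 4680+0+20·10·2=5080 → min 1316 | A_2..A_5: k=2: 0+950+12·19·15=4370; k=3: 2280+300+12·10·15=4380; k=4: 836+0+12·2·15=1196 → min 1196.
Length 5: A_1..A_5: k=1: 0+1196+20·12·15=4796; k=2: 4560+950+20·19·15=11210; k=3: 4680+300+20·10·15=7980; k=4: 1316+0+20·2·15=1916 → min 1916.
Optimal order: ((A_1 × (A_2 × (A_3 × A_4))) × A_5) with cost 1916.

1916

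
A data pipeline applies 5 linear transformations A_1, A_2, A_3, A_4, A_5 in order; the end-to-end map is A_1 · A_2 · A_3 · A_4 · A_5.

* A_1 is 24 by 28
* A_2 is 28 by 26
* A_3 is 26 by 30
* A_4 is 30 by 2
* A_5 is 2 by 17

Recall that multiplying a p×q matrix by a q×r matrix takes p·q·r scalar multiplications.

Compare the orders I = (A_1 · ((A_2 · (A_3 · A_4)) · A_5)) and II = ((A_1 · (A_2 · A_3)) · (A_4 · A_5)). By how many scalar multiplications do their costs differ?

Order I = (A_1 · ((A_2 · (A_3 · A_4)) · A_5)): (A_3 · A_4): 26×30 by 30×2 → 26×2, cost 26·30·2 = 1560; (A_2 · (A_3 · A_4)): 28×26 by 26×2 → 28×2, cost 28·26·2 = 1456; cumulative 3016; ((A_2 · (A_3 · A_4)) · A_5): 28×2 by 2×17 → 28×17, cost 28·2·17 = 952; cumulative 3968; (A_1 · ((A_2 · (A_3 · A_4)) · A_5)): 24×28 by 28×17 → 24×17, cost 24·28·17 = 11424; cumulative 15392. Total 15392.
Order II = ((A_1 · (A_2 · A_3)) · (A_4 · A_5)): (A_2 · A_3): 28×26 by 26×30 → 28×30, cost 28·26·30 = 21840; (A_1 · (A_2 · A_3)): 24×28 by 28×30 → 24×30, cost 24·28·30 = 20160; cumulative 42000; (A_4 · A_5): 30×2 by 2×17 → 30×17, cost 30·2·17 = 1020; ((A_1 · (A_2 · A_3)) · (A_4 · A_5)): 24×30 by 30×17 → 24×17, cost 24·30·17 = 12240; cumulative 55260. Total 55260.
Difference: |15392 − 55260| = 39868.

39868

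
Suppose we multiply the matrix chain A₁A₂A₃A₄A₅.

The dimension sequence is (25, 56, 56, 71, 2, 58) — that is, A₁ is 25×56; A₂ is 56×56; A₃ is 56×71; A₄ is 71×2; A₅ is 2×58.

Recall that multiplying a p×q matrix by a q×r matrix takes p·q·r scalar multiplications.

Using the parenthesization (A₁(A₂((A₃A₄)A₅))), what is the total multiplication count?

(A₃A₄): 56×71 by 71×2 → 56×2, cost 56·71·2 = 7952
((A₃A₄)A₅): 56×2 by 2×58 → 56×58, cost 56·2·58 = 6496; cumulative 14448
(A₂((A₃A₄)A₅)): 56×56 by 56×58 → 56×58, cost 56·56·58 = 181888; cumulative 196336
(A₁(A₂((A₃A₄)A₅))): 25×56 by 56×58 → 25×58, cost 25·56·58 = 81200; cumulative 277536
Total: 277536 scalar multiplications.

277536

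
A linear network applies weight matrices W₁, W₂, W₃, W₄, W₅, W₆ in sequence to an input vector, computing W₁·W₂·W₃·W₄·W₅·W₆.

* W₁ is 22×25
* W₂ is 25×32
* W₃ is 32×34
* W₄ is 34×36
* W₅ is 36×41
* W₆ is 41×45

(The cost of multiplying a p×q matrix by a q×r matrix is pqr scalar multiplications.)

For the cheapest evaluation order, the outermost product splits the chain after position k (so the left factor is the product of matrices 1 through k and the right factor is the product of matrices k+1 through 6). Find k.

5

Adjacent pairs: W₁W₂ = 22·25·32 = 17600; W₂W₃ = 25·32·34 = 27200; W₃W₄ = 32·34·36 = 39168; W₄W₅ = 34·36·41 = 50184; W₅W₆ = 36·41·45 = 66420.
Length 3: W₁..W₃: k=1: 0+27200+22·25·34=45900; k=2: 17600+0+22·32·34=41536 → min 41536 | W₂..W₄: k=2: 0+39168+25·32·36=67968; k=3: 27200+0+25·34·36=57800 → min 57800 | W₃..W₅: k=3: 0+50184+32·34·41=94792; k=4: 39168+0+32·36·41=86400 → min 86400 | W₄..W₆: k=4: 0+66420+34·36·45=121500; k=5: 50184+0+34·41·45=112914 → min 112914.
Length 4: W₁..W₄: k=1: 0+57800+22·25·36=77600; k=2: 17600+39168+22·32·36=82112; k=3: 41536+0+22·34·36=68464 → min 68464 | W₂..W₅: k=2: 0+86400+25·32·41=119200; k=3: 27200+50184+25·34·41=112234; k=4: 57800+0+25·36·41=94700 → min 94700 | W₃..W₆: k=3: 0+112914+32·34·45=161874; k=4: 39168+66420+32·36·45=157428; k=5: 86400+0+32·41·45=145440 → min 145440.
Length 5: W₁..W₅: k=1: 0+94700+22·25·41=117250; k=2: 17600+86400+22·32·41=132864; k=3: 41536+50184+22·34·41=122388; k=4: 68464+0+22·36·41=100936 → min 100936 | W₂..W₆: k=2: 0+145440+25·32·45=181440; k=3: 27200+112914+25·34·45=178364; k=4: 57800+66420+25·36·45=164720; k=5: 94700+0+25·41·45=140825 → min 140825.
Top-level splits: k=1: (W₁..W₁)·(W₂..W₆) → 0+140825+22·25·45 = 165575; k=2: (W₁..W₂)·(W₃..W₆) → 17600+145440+22·32·45 = 194720; k=3: (W₁..W₃)·(W₄..W₆) → 41536+112914+22·34·45 = 188110; k=4: (W₁..W₄)·(W₅..W₆) → 68464+66420+22·36·45 = 170524; k=5: (W₁..W₅)·(W₆..W₆) → 100936+0+22·41·45 = 141526.
Best split is after W₅, i.e. k = 5.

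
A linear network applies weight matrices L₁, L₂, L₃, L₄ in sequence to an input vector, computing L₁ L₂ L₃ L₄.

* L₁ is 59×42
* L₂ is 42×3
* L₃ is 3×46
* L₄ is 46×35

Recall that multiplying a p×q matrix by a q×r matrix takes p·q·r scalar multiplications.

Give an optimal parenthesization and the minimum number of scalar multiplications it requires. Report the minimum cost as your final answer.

18459

Adjacent pairs: L₁L₂ = 59·42·3 = 7434; L₂L₃ = 42·3·46 = 5796; L₃L₄ = 3·46·35 = 4830.
Length 3: L₁..L₃: k=1: 0+5796+59·42·46=119784; k=2: 7434+0+59·3·46=15576 → min 15576 | L₂..L₄: k=2: 0+4830+42·3·35=9240; k=3: 5796+0+42·46·35=73416 → min 9240.
Length 4: L₁..L₄: k=1: 0+9240+59·42·35=95970; k=2: 7434+4830+59·3·35=18459; k=3: 15576+0+59·46·35=110566 → min 18459.
Optimal parenthesization: ((L₁ L₂) (L₃ L₄)) with cost 18459.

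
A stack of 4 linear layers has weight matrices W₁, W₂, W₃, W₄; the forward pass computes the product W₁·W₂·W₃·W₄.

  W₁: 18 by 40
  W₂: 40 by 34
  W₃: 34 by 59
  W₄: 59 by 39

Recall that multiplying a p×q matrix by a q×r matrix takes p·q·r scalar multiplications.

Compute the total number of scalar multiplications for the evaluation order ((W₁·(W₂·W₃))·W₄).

164138

(W₂·W₃): 40×34 by 34×59 → 40×59, cost 40·34·59 = 80240
(W₁·(W₂·W₃)): 18×40 by 40×59 → 18×59, cost 18·40·59 = 42480; cumulative 122720
((W₁·(W₂·W₃))·W₄): 18×59 by 59×39 → 18×39, cost 18·59·39 = 41418; cumulative 164138
Total: 164138 scalar multiplications.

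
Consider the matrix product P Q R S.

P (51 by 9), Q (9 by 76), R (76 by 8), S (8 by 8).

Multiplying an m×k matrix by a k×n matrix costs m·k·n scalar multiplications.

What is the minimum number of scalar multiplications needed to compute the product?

9720

Adjacent pairs: PQ = 51·9·76 = 34884; QR = 9·76·8 = 5472; RS = 76·8·8 = 4864.
Length 3: P..R: k=1: 0+5472+51·9·8=9144; k=2: 34884+0+51·76·8=65892 → min 9144 | Q..S: k=2: 0+4864+9·76·8=10336; k=3: 5472+0+9·8·8=6048 → min 6048.
Length 4: P..S: k=1: 0+6048+51·9·8=9720; k=2: 34884+4864+51·76·8=70756; k=3: 9144+0+51·8·8=12408 → min 9720.
Optimal order: (P ((Q R) S)) with cost 9720.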